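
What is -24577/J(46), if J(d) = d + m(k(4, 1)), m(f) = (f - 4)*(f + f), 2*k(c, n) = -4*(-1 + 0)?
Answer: -24577/38 ≈ -646.76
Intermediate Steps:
k(c, n) = 2 (k(c, n) = (-4*(-1 + 0))/2 = (-4*(-1))/2 = (½)*4 = 2)
m(f) = 2*f*(-4 + f) (m(f) = (-4 + f)*(2*f) = 2*f*(-4 + f))
J(d) = -8 + d (J(d) = d + 2*2*(-4 + 2) = d + 2*2*(-2) = d - 8 = -8 + d)
-24577/J(46) = -24577/(-8 + 46) = -24577/38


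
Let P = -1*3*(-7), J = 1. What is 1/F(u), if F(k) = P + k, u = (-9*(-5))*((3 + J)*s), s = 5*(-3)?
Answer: -1/2679 ≈ -0.00037327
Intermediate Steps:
s = -15
P = 21 (P = -3*(-7) = 21)
u = -2700 (u = (-9*(-5))*((3 + 1)*(-15)) = 45*(4*(-15)) = 45*(-60) = -2700)
F(k) = 21 + k
1/F(u) = 1/(21 - 2700) = 1/(-2679) = -1/2679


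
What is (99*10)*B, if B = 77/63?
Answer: 1210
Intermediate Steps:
B = 11/9 (B = 77*(1/63) = 11/9 ≈ 1.2222)
(99*10)*B = (99*10)*(11/9) = 990*(11/9) = 1210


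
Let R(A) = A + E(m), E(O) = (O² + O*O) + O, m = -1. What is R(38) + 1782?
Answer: 1821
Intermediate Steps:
E(O) = O + 2*O² (E(O) = (O² + O²) + O = 2*O² + O = O + 2*O²)
R(A) = 1 + A (R(A) = A - (1 + 2*(-1)) = A - (1 - 2) = A - 1*(-1) = A + 1 = 1 + A)
R(38) + 1782 = (1 + 38) + 1782 = 39 + 1782 = 1821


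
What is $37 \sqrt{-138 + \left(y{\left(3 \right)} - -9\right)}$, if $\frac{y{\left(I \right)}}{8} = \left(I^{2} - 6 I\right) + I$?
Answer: $37 i \sqrt{177} \approx 492.25 i$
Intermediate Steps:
$y{\left(I \right)} = - 40 I + 8 I^{2}$ ($y{\left(I \right)} = 8 \left(\left(I^{2} - 6 I\right) + I\right) = 8 \left(I^{2} - 5 I\right) = - 40 I + 8 I^{2}$)
$37 \sqrt{-138 + \left(y{\left(3 \right)} - -9\right)} = 37 \sqrt{-138 + \left(8 \cdot 3 \left(-5 + 3\right) - -9\right)} = 37 \sqrt{-138 + \left(8 \cdot 3 \left(-2\right) + 9\right)} = 37 \sqrt{-138 + \left(-48 + 9\right)} = 37 \sqrt{-138 - 39} = 37 \sqrt{-177} = 37 i \sqrt{177}$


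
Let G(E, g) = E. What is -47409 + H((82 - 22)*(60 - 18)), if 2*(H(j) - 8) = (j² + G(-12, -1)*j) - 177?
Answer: 6225181/2 ≈ 3.1126e+6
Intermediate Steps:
H(j) = -161/2 + j²/2 - 6*j (H(j) = 8 + ((j² - 12*j) - 177)/2 = 8 + (-177 + j² - 12*j)/2 = 8 + (-177/2 + j²/2 - 6*j) = -161/2 + j²/2 - 6*j)
-47409 + H((82 - 22)*(60 - 18)) = -47409 + (-161/2 + ((82 - 22)*(60 - 18))²/2 - 6*(82 - 22)*(60 - 18)) = -47409 + (-161/2 + (60*42)²/2 - 360*42) = -47409 + (-161/2 + (½)*2520² - 6*2520) = -47409 + (-161/2 + (½)*6350400 - 15120) = -47409 + (-161/2 + 3175200 - 15120) = -47409 + 6319999/2 = 6225181/2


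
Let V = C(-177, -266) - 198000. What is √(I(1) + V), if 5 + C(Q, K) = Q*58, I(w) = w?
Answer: I*√208270 ≈ 456.37*I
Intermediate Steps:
C(Q, K) = -5 + 58*Q (C(Q, K) = -5 + Q*58 = -5 + 58*Q)
V = -208271 (V = (-5 + 58*(-177)) - 198000 = (-5 - 10266) - 198000 = -10271 - 198000 = -208271)
√(I(1) + V) = √(1 - 208271) = √(-208270) = I*√208270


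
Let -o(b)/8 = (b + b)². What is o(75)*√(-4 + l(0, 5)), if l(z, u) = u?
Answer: -180000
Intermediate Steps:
o(b) = -32*b² (o(b) = -8*(b + b)² = -8*4*b² = -32*b²)
o(75)*√(-4 + l(0, 5)) = (-32*75²)*√(-4 + 5) = (-32*5625)*√1 = -180000*1 = -180000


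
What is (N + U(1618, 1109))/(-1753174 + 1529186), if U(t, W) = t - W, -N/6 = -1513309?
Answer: -9080363/223988 ≈ -40.539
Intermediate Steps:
N = 9079854 (N = -6*(-1513309) = 9079854)
(N + U(1618, 1109))/(-1753174 + 1529186) = (9079854 + (1618 - 1*1109))/(-1753174 + 1529186) = (9079854 + (1618 - 1109))/(-223988) = (9079854 + 509)*(-1/223988) = 9080363*(-1/223988) = -9080363/223988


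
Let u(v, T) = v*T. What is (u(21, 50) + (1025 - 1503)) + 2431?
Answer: 3003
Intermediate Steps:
u(v, T) = T*v
(u(21, 50) + (1025 - 1503)) + 2431 = (50*21 + (1025 - 1503)) + 2431 = (1050 - 478) + 2431 = 572 + 2431 = 3003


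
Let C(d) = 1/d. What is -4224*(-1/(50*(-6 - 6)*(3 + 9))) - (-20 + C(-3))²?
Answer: -93157/225 ≈ -414.03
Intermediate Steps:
C(d) = 1/d
-4224*(-1/(50*(-6 - 6)*(3 + 9))) - (-20 + C(-3))² = -4224*(-1/(50*(-6 - 6)*(3 + 9))) - (-20 + 1/(-3))² = -4224/(-(-120)*12*5) - (-20 - ⅓)² = -4224/(-10*(-144)*5) - (-61/3)² = -4224/(1440*5) - 1*3721/9 = -4224/7200 - 3721/9 = -4224*1/7200 - 3721/9 = -44/75 - 3721/9 = -93157/225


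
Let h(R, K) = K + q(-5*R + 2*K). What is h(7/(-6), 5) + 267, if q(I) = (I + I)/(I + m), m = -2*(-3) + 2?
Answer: 39086/143 ≈ 273.33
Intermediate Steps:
m = 8 (m = 6 + 2 = 8)
q(I) = 2*I/(8 + I) (q(I) = (I + I)/(I + 8) = (2*I)/(8 + I) = 2*I/(8 + I))
h(R, K) = K + 2*(-5*R + 2*K)/(8 - 5*R + 2*K) (h(R, K) = K + 2*(-5*R + 2*K)/(8 + (-5*R + 2*K)) = K + 2*(-5*R + 2*K)/(8 - 5*R + 2*K))
h(7/(-6), 5) + 267 = (-70/(-6) + 4*5 + 5*(8 - 35/(-6) + 2*5))/(8 - 35/(-6) + 2*5) + 267 = (-70*(-1)/6 + 20 + 5*(8 - 35*(-1)/6 + 10))/(8 - 35*(-1)/6 + 10) + 267 = (-10*(-7/6) + 20 + 5*(8 - 5*(-7/6) + 10))/(8 - 5*(-7/6) + 10) + 267 = (35/3 + 20 + 5*(8 + 35/6 + 10))/(8 + 35/6 + 10) + 267 = (35/3 + 20 + 5*(143/6))/(143/6) + 267 = 6*(35/3 + 20 + 715/6)/143 + 267 = (6/143)*(905/6) + 267 = 905/143 + 267 = 39086/143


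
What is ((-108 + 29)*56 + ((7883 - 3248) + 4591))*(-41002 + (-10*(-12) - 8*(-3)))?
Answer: -196200116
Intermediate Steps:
((-108 + 29)*56 + ((7883 - 3248) + 4591))*(-41002 + (-10*(-12) - 8*(-3))) = (-79*56 + (4635 + 4591))*(-41002 + (120 + 24)) = (-4424 + 9226)*(-41002 + 144) = 4802*(-40858) = -196200116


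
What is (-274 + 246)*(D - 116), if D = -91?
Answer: 5796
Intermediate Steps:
(-274 + 246)*(D - 116) = (-274 + 246)*(-91 - 116) = -28*(-207) = 5796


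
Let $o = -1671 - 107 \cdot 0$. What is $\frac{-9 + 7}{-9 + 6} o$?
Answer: $-1114$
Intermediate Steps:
$o = -1671$ ($o = -1671 - 0 = -1671 + 0 = -1671$)
$\frac{-9 + 7}{-9 + 6} o = \frac{-9 + 7}{-9 + 6} \left(-1671\right) = - \frac{2}{-3} \left(-1671\right) = \left(-2\right) \left(- \frac{1}{3}\right) \left(-1671\right) = \frac{2}{3} \left(-1671\right) = -1114$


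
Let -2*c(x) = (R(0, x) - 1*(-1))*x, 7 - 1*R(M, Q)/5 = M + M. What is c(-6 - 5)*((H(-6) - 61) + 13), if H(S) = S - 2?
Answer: -11088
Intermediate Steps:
H(S) = -2 + S
R(M, Q) = 35 - 10*M (R(M, Q) = 35 - 5*(M + M) = 35 - 10*M)
c(x) = -18*x (c(x) = -((35 - 10*0) - 1*(-1))*x/2 = -((35 + 0) + 1)*x/2 = -(35 + 1)*x/2 = -18*x)
c(-6 - 5)*((H(-6) - 61) + 13) = (-18*(-6 - 5))*(((-2 - 6) - 61) + 13) = (-18*(-11))*((-8 - 61) + 13) = 198*(-69 + 13) = 198*(-56) = -11088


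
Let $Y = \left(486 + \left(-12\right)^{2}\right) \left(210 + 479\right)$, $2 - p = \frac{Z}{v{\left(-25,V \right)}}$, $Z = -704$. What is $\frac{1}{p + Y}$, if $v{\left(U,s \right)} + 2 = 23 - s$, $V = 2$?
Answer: $\frac{19}{8248072} \approx 2.3036 \cdot 10^{-6}$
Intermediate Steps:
$v{\left(U,s \right)} = 21 - s$ ($v{\left(U,s \right)} = -2 - \left(-23 + s\right) = 21 - s$)
$p = \frac{742}{19}$ ($p = 2 - - \frac{704}{21 - 2} = 2 - - \frac{704}{19} = 2 + \frac{704}{19} = \frac{742}{19} \approx 39.053$)
$Y = 434070$ ($Y = \left(486 + 144\right) 689 = 630 \cdot 689 = 434070$)
$\frac{1}{p + Y} = \frac{1}{\frac{742}{19} + 434070} = \frac{1}{\frac{8248072}{19}} = \frac{19}{8248072}$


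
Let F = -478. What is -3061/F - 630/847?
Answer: 327361/57838 ≈ 5.6600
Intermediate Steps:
-3061/F - 630/847 = -3061/(-478) - 630/847 = -3061*(-1/478) - 630*1/847 = 3061/478 - 90/121 = 327361/57838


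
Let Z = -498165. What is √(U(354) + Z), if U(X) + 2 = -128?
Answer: I*√498295 ≈ 705.9*I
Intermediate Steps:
U(X) = -130 (U(X) = -2 - 128 = -130)
√(U(354) + Z) = √(-130 - 498165) = √(-498295) = I*√498295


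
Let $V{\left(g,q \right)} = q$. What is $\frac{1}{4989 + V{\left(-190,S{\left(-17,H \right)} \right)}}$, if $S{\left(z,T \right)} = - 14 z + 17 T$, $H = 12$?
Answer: $\frac{1}{5431} \approx 0.00018413$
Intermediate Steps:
$\frac{1}{4989 + V{\left(-190,S{\left(-17,H \right)} \right)}} = \frac{1}{4989 + \left(\left(-14\right) \left(-17\right) + 17 \cdot 12\right)} = \frac{1}{4989 + \left(238 + 204\right)} = \frac{1}{4989 + 442} = \frac{1}{5431}$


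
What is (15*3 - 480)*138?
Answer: -60030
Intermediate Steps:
(15*3 - 480)*138 = (45 - 480)*138 = -435*138 = -60030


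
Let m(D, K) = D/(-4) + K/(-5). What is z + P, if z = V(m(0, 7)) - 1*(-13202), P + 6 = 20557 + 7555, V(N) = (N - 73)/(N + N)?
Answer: 289342/7 ≈ 41335.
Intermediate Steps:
m(D, K) = -D/4 - K/5 (m(D, K) = D*(-1/4) + K*(-1/5) = -D/4 - K/5)
V(N) = (-73 + N)/(2*N) (V(N) = (-73 + N)/((2*N)) = (-73 + N)*(1/(2*N)) = (-73 + N)/(2*N))
P = 28106 (P = -6 + (20557 + 7555) = -6 + 28112 = 28106)
z = 92600/7 (z = (-73 + (-1/4*0 - 1/5*7))/(2*(-1/4*0 - 1/5*7)) - 1*(-13202) = (-73 + (0 - 7/5))/(2*(0 - 7/5)) + 13202 = (-73 - 7/5)/(2*(-7/5)) + 13202 = (1/2)*(-5/7)*(-372/5) + 13202 = 186/7 + 13202 = 92600/7 ≈ 13229.)
z + P = 92600/7 + 28106 = 289342/7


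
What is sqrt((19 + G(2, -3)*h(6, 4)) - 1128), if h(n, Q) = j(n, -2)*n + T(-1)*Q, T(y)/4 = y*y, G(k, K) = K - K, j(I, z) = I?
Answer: I*sqrt(1109) ≈ 33.302*I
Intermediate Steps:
G(k, K) = 0
T(y) = 4*y**2 (T(y) = 4*(y*y) = 4*y**2)
h(n, Q) = n**2 + 4*Q (h(n, Q) = n*n + (4*(-1)**2)*Q = n**2 + (4*1)*Q = n**2 + 4*Q)
sqrt((19 + G(2, -3)*h(6, 4)) - 1128) = sqrt((19 + 0*(6**2 + 4*4)) - 1128) = sqrt((19 + 0*(36 + 16)) - 1128) = sqrt((19 + 0*52) - 1128) = sqrt((19 + 0) - 1128) = sqrt(19 - 1128) = sqrt(-1109) = I*sqrt(1109)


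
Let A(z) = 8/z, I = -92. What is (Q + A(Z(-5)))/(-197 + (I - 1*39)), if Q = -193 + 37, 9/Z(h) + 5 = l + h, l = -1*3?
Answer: 377/738 ≈ 0.51084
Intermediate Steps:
l = -3
Z(h) = 9/(-8 + h) (Z(h) = 9/(-5 + (-3 + h)) = 9/(-8 + h))
Q = -156
(Q + A(Z(-5)))/(-197 + (I - 1*39)) = (-156 + 8/((9/(-8 - 5))))/(-197 + (-92 - 1*39)) = (-156 + 8/((9/(-13))))/(-197 + (-92 - 39)) = (-156 + 8/((9*(-1/13))))/(-197 - 131) = (-156 + 8/(-9/13))/(-328) = (-156 + 8*(-13/9))*(-1/328) = (-156 - 104/9)*(-1/328) = -1508/9*(-1/328) = 377/738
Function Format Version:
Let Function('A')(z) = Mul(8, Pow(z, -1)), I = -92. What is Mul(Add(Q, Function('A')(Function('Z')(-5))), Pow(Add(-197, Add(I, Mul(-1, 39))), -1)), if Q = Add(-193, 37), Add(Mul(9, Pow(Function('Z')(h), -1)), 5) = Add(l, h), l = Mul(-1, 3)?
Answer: Rational(377, 738) ≈ 0.51084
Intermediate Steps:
l = -3
Function('Z')(h) = Mul(9, Pow(Add(-8, h), -1)) (Function('Z')(h) = Mul(9, Pow(Add(-5, Add(-3, h)), -1)) = Mul(9, Pow(Add(-8, h), -1)))
Q = -156
Mul(Add(Q, Function('A')(Function('Z')(-5))), Pow(Add(-197, Add(I, Mul(-1, 39))), -1)) = Mul(Add(-156, Mul(8, Pow(Mul(9, Pow(Add(-8, -5), -1)), -1))), Pow(Add(-197, Add(-92, Mul(-1, 39))), -1)) = Mul(Add(-156, Mul(8, Pow(Mul(9, Pow(-13, -1)), -1))), Pow(Add(-197, Add(-92, -39)), -1)) = Mul(Add(-156, Mul(8, Pow(Mul(9, Rational(-1, 13)), -1))), Pow(Add(-197, -131), -1)) = Mul(Add(-156, Mul(8, Pow(Rational(-9, 13), -1))), Pow(-328, -1)) = Mul(Add(-156, Mul(8, Rational(-13, 9))), Rational(-1, 328)) = Mul(Add(-156, Rational(-104, 9)), Rational(-1, 328)) = Mul(Rational(-1508, 9), Rational(-1, 328)) = Rational(377, 738)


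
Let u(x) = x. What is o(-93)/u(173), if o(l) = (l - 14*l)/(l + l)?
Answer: -13/346 ≈ -0.037572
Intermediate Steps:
o(l) = -13/2 (o(l) = (-13*l)/((2*l)) = (-13*l)*(1/(2*l)) = -13/2)
o(-93)/u(173) = -13/2/173 = -13/2*1/173 = -13/346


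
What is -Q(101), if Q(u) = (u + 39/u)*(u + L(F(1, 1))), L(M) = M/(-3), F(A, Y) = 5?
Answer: -3051520/303 ≈ -10071.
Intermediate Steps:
L(M) = -M/3 (L(M) = M*(-1/3) = -M/3)
Q(u) = (-5/3 + u)*(u + 39/u) (Q(u) = (u + 39/u)*(u - 1/3*5) = (u + 39/u)*(u - 5/3) = (u + 39/u)*(-5/3 + u) = (-5/3 + u)*(u + 39/u))
-Q(101) = -(39 + 101**2 - 65/101 - 5/3*101) = -(39 + 10201 - 65*1/101 - 505/3) = -(39 + 10201 - 65/101 - 505/3) = -1*3051520/303 = -3051520/303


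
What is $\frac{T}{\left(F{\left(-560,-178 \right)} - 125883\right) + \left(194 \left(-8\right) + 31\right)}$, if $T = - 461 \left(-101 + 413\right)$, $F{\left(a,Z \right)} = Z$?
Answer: $\frac{5532}{4907} \approx 1.1274$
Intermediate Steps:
$T = -143832$ ($T = \left(-461\right) 312 = -143832$)
$\frac{T}{\left(F{\left(-560,-178 \right)} - 125883\right) + \left(194 \left(-8\right) + 31\right)} = - \frac{143832}{\left(-178 - 125883\right) + \left(194 \left(-8\right) + 31\right)} = - \frac{143832}{-126061 + \left(-1552 + 31\right)} = - \frac{143832}{-126061 - 1521} = - \frac{143832}{-127582} = \left(-143832\right) \left(- \frac{1}{127582}\right) = \frac{5532}{4907}$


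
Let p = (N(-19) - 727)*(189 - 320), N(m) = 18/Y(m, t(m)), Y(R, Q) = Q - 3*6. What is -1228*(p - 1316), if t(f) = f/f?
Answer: -1963590420/17 ≈ -1.1551e+8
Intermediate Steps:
t(f) = 1
Y(R, Q) = -18 + Q (Y(R, Q) = Q - 18 = -18 + Q)
N(m) = -18/17 (N(m) = 18/(-18 + 1) = 18/(-17) = 18*(-1/17) = -18/17)
p = 1621387/17 (p = (-18/17 - 727)*(189 - 320) = -12377/17*(-131) = 1621387/17 ≈ 95376.)
-1228*(p - 1316) = -1228*(1621387/17 - 1316) = -1228*1599015/17 = -1963590420/17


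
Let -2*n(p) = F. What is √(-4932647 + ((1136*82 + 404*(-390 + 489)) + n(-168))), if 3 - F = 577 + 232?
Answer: 2*I*√1199774 ≈ 2190.7*I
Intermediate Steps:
F = -806 (F = 3 - (577 + 232) = 3 - 1*809 = 3 - 809 = -806)
n(p) = 403 (n(p) = -½*(-806) = 403)
√(-4932647 + ((1136*82 + 404*(-390 + 489)) + n(-168))) = √(-4932647 + ((1136*82 + 404*(-390 + 489)) + 403)) = √(-4932647 + ((93152 + 404*99) + 403)) = √(-4932647 + ((93152 + 39996) + 403)) = √(-4932647 + (133148 + 403)) = √(-4932647 + 133551) = √(-4799096) = 2*I*√1199774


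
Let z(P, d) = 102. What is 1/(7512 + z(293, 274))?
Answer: 1/7614 ≈ 0.00013134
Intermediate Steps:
1/(7512 + z(293, 274)) = 1/(7512 + 102) = 1/7614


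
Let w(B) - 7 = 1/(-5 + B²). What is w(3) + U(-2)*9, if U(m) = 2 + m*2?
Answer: -43/4 ≈ -10.750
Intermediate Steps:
U(m) = 2 + 2*m
w(B) = 7 + 1/(-5 + B²)
w(3) + U(-2)*9 = (-34 + 7*3²)/(-5 + 3²) + (2 + 2*(-2))*9 = (-34 + 7*9)/(-5 + 9) + (2 - 4)*9 = (-34 + 63)/4 - 2*9 = (¼)*29 - 18 = 29/4 - 18 = -43/4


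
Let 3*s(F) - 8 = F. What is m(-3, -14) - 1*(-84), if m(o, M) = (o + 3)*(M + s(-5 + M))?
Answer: 84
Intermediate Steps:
s(F) = 8/3 + F/3
m(o, M) = (1 + 4*M/3)*(3 + o) (m(o, M) = (o + 3)*(M + (8/3 + (-5 + M)/3)) = (3 + o)*(M + (8/3 + (-5/3 + M/3))) = (3 + o)*(M + (1 + M/3)) = (3 + o)*(1 + 4*M/3) = (1 + 4*M/3)*(3 + o))
m(-3, -14) - 1*(-84) = (3 - 3 + 4*(-14) + (4/3)*(-14)*(-3)) - 1*(-84) = (3 - 3 - 56 + 56) + 84 = 0 + 84 = 84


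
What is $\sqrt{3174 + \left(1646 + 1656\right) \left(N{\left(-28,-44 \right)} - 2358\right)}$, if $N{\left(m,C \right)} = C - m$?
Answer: $i \sqrt{7835774} \approx 2799.2 i$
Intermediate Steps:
$\sqrt{3174 + \left(1646 + 1656\right) \left(N{\left(-28,-44 \right)} - 2358\right)} = \sqrt{3174 + \left(1646 + 1656\right) \left(\left(-44 - -28\right) - 2358\right)} = \sqrt{3174 + 3302 \left(\left(-44 + 28\right) - 2358\right)} = \sqrt{3174 + 3302 \left(-16 - 2358\right)} = \sqrt{3174 + 3302 \left(-2374\right)} = \sqrt{3174 - 7838948} = \sqrt{-7835774} = i \sqrt{7835774}$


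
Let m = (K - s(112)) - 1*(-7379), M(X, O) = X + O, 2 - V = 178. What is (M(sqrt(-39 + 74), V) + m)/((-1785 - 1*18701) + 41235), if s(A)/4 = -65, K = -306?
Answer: 7157/20749 + sqrt(35)/20749 ≈ 0.34522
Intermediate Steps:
V = -176 (V = 2 - 1*178 = 2 - 178 = -176)
s(A) = -260 (s(A) = 4*(-65) = -260)
M(X, O) = O + X
m = 7333 (m = (-306 - 1*(-260)) - 1*(-7379) = (-306 + 260) + 7379 = -46 + 7379 = 7333)
(M(sqrt(-39 + 74), V) + m)/((-1785 - 1*18701) + 41235) = ((-176 + sqrt(-39 + 74)) + 7333)/((-1785 - 1*18701) + 41235) = ((-176 + sqrt(35)) + 7333)/((-1785 - 18701) + 41235) = (7157 + sqrt(35))/(-20486 + 41235) = (7157 + sqrt(35))/20749 = (7157 + sqrt(35))*(1/20749) = 7157/20749 + sqrt(35)/20749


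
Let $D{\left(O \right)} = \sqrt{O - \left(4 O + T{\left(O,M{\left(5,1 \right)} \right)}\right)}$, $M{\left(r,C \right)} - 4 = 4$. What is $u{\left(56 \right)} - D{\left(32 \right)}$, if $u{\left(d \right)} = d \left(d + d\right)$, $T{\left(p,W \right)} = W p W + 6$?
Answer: $6272 - 5 i \sqrt{86} \approx 6272.0 - 46.368 i$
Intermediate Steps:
$M{\left(r,C \right)} = 8$ ($M{\left(r,C \right)} = 4 + 4 = 8$)
$T{\left(p,W \right)} = 6 + p W^{2}$ ($T{\left(p,W \right)} = p W^{2} + 6 = 6 + p W^{2}$)
$u{\left(d \right)} = 2 d^{2}$ ($u{\left(d \right)} = d 2 d = 2 d^{2}$)
$D{\left(O \right)} = \sqrt{-6 - 67 O}$ ($D{\left(O \right)} = \sqrt{O - \left(6 + 4 O + O 8^{2}\right)} = \sqrt{O - \left(6 + 4 O + O 64\right)} = \sqrt{O - \left(6 + 68 O\right)} = \sqrt{-6 - 67 O}$)
$u{\left(56 \right)} - D{\left(32 \right)} = 2 \cdot 56^{2} - \sqrt{-6 - 2144} = 2 \cdot 3136 - \sqrt{-6 - 2144} = 6272 - \sqrt{-2150} = 6272 - 5 i \sqrt{86}$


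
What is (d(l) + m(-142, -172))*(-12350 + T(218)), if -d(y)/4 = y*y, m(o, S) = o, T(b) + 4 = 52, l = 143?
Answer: 1008001276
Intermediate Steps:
T(b) = 48 (T(b) = -4 + 52 = 48)
d(y) = -4*y² (d(y) = -4*y*y = -4*y²)
(d(l) + m(-142, -172))*(-12350 + T(218)) = (-4*143² - 142)*(-12350 + 48) = (-4*20449 - 142)*(-12302) = (-81796 - 142)*(-12302) = -81938*(-12302) = 1008001276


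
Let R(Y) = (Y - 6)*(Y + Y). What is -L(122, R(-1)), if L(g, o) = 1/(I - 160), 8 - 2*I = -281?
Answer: 2/31 ≈ 0.064516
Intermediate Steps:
I = 289/2 (I = 4 - ½*(-281) = 4 + 281/2 = 289/2 ≈ 144.50)
R(Y) = 2*Y*(-6 + Y) (R(Y) = (-6 + Y)*(2*Y) = 2*Y*(-6 + Y))
L(g, o) = -2/31 (L(g, o) = 1/(289/2 - 160) = 1/(-31/2) = -2/31)
-L(122, R(-1)) = -1*(-2/31) = 2/31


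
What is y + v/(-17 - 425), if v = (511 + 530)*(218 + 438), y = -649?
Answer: -484877/221 ≈ -2194.0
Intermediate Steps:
v = 682896 (v = 1041*656 = 682896)
y + v/(-17 - 425) = -649 + 682896/(-17 - 425) = -649 + 682896/(-442) = -649 - 1/442*682896 = -649 - 341448/221 = -484877/221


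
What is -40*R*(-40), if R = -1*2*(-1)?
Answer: 3200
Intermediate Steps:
R = 2 (R = -2*(-1) = 2)
-40*R*(-40) = -40*2*(-40) = -80*(-40) = 3200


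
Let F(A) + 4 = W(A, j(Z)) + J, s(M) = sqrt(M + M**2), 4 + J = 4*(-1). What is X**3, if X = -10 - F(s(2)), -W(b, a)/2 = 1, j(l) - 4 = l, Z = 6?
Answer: 64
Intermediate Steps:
j(l) = 4 + l
W(b, a) = -2 (W(b, a) = -2*1 = -2)
J = -8 (J = -4 + 4*(-1) = -4 - 4 = -8)
F(A) = -14 (F(A) = -4 + (-2 - 8) = -4 - 10 = -14)
X = 4 (X = -10 - 1*(-14) = -10 + 14 = 4)
X**3 = 4**3 = 64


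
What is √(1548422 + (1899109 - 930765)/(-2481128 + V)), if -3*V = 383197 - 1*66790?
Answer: √61299941858594670/198969 ≈ 1244.4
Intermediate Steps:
V = -105469 (V = -(383197 - 1*66790)/3 = -(383197 - 66790)/3 = -⅓*316407 = -105469)
√(1548422 + (1899109 - 930765)/(-2481128 + V)) = √(1548422 + (1899109 - 930765)/(-2481128 - 105469)) = √(1548422 + 968344/(-2586597)) = √(1548422 + 968344*(-1/2586597)) = √(1548422 - 74488/198969) = √(308087902430/198969) = √61299941858594670/198969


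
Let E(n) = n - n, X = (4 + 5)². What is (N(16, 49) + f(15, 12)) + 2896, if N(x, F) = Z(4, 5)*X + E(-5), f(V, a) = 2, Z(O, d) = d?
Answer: 3303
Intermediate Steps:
X = 81 (X = 9² = 81)
E(n) = 0
N(x, F) = 405 (N(x, F) = 5*81 + 0 = 405 + 0 = 405)
(N(16, 49) + f(15, 12)) + 2896 = (405 + 2) + 2896 = 407 + 2896 = 3303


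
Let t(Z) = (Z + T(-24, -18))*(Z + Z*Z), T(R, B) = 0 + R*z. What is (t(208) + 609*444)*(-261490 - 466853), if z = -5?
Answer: -10582249855716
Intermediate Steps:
T(R, B) = -5*R (T(R, B) = 0 + R*(-5) = 0 - 5*R = -5*R)
t(Z) = (120 + Z)*(Z + Z²) (t(Z) = (Z - 5*(-24))*(Z + Z*Z) = (Z + 120)*(Z + Z²) = (120 + Z)*(Z + Z²))
(t(208) + 609*444)*(-261490 - 466853) = (208*(120 + 208² + 121*208) + 609*444)*(-261490 - 466853) = (208*(120 + 43264 + 25168) + 270396)*(-728343) = (208*68552 + 270396)*(-728343) = (14258816 + 270396)*(-728343) = 14529212*(-728343) = -10582249855716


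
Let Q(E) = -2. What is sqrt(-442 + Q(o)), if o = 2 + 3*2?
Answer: 2*I*sqrt(111) ≈ 21.071*I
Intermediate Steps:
o = 8 (o = 2 + 6 = 8)
sqrt(-442 + Q(o)) = sqrt(-442 - 2) = sqrt(-444) = 2*I*sqrt(111)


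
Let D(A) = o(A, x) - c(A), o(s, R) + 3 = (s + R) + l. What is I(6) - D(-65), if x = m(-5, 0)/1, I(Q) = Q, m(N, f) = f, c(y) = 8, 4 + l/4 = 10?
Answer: 58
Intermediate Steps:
l = 24 (l = -16 + 4*10 = -16 + 40 = 24)
x = 0 (x = 0/1 = 0*1 = 0)
o(s, R) = 21 + R + s (o(s, R) = -3 + ((s + R) + 24) = -3 + ((R + s) + 24) = -3 + (24 + R + s) = 21 + R + s)
D(A) = 13 + A (D(A) = (21 + 0 + A) - 1*8 = (21 + A) - 8 = 13 + A)
I(6) - D(-65) = 6 - (13 - 65) = 6 - 1*(-52) = 6 + 52 = 58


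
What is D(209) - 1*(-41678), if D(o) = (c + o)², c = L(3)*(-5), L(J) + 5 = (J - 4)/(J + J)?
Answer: 3485689/36 ≈ 96825.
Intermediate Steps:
L(J) = -5 + (-4 + J)/(2*J) (L(J) = -5 + (J - 4)/(J + J) = -5 + (-4 + J)/((2*J)) = -5 + (-4 + J)*(1/(2*J)) = -5 + (-4 + J)/(2*J))
c = 155/6 (c = (-9/2 - 2/3)*(-5) = (-9/2 - 2*⅓)*(-5) = (-9/2 - ⅔)*(-5) = -31/6*(-5) = 155/6 ≈ 25.833)
D(o) = (155/6 + o)²
D(209) - 1*(-41678) = (155 + 6*209)²/36 - 1*(-41678) = (155 + 1254)²/36 + 41678 = (1/36)*1409² + 41678 = (1/36)*1985281 + 41678 = 1985281/36 + 41678 = 3485689/36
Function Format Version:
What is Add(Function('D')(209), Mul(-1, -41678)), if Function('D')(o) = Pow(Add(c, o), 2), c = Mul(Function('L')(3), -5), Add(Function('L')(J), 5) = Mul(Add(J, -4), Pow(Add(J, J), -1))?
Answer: Rational(3485689, 36) ≈ 96825.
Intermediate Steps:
Function('L')(J) = Add(-5, Mul(Rational(1, 2), Pow(J, -1), Add(-4, J))) (Function('L')(J) = Add(-5, Mul(Add(J, -4), Pow(Add(J, J), -1))) = Add(-5, Mul(Add(-4, J), Pow(Mul(2, J), -1))) = Add(-5, Mul(Add(-4, J), Mul(Rational(1, 2), Pow(J, -1)))) = Add(-5, Mul(Rational(1, 2), Pow(J, -1), Add(-4, J))))
c = Rational(155, 6) (c = Mul(Add(Rational(-9, 2), Mul(-2, Pow(3, -1))), -5) = Mul(Add(Rational(-9, 2), Mul(-2, Rational(1, 3))), -5) = Mul(Add(Rational(-9, 2), Rational(-2, 3)), -5) = Mul(Rational(-31, 6), -5) = Rational(155, 6) ≈ 25.833)
Function('D')(o) = Pow(Add(Rational(155, 6), o), 2)
Add(Function('D')(209), Mul(-1, -41678)) = Add(Mul(Rational(1, 36), Pow(Add(155, Mul(6, 209)), 2)), Mul(-1, -41678)) = Add(Mul(Rational(1, 36), Pow(Add(155, 1254), 2)), 41678) = Add(Mul(Rational(1, 36), Pow(1409, 2)), 41678) = Add(Mul(Rational(1, 36), 1985281), 41678) = Add(Rational(1985281, 36), 41678) = Rational(3485689, 36)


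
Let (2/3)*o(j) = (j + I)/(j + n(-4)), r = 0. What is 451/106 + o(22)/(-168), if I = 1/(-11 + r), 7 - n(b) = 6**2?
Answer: 1957485/457072 ≈ 4.2827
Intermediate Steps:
n(b) = -29 (n(b) = 7 - 1*6**2 = 7 - 1*36 = 7 - 36 = -29)
I = -1/11 (I = 1/(-11 + 0) = 1/(-11) = -1/11 ≈ -0.090909)
o(j) = 3*(-1/11 + j)/(2*(-29 + j)) (o(j) = 3*((j - 1/11)/(j - 29))/2 = 3*((-1/11 + j)/(-29 + j))/2 = 3*(-1/11 + j)/(2*(-29 + j)))
451/106 + o(22)/(-168) = 451/106 + (3*(-1 + 11*22)/(22*(-29 + 22)))/(-168) = 451*(1/106) + ((3/22)*(-1 + 242)/(-7))*(-1/168) = 451/106 + ((3/22)*(-1/7)*241)*(-1/168) = 451/106 - 723/154*(-1/168) = 451/106 + 241/8624 = 1957485/457072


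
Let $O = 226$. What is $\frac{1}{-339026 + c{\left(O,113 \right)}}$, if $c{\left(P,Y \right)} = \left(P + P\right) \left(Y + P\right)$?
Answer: $- \frac{1}{185798} \approx -5.3822 \cdot 10^{-6}$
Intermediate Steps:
$c{\left(P,Y \right)} = 2 P \left(P + Y\right)$
$\frac{1}{-339026 + c{\left(O,113 \right)}} = \frac{1}{-339026 + 2 \cdot 226 \left(226 + 113\right)} = \frac{1}{-339026 + 2 \cdot 226 \cdot 339} = \frac{1}{-339026 + 153228} = \frac{1}{-185798} = - \frac{1}{185798}$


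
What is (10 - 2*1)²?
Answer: 64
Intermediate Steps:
(10 - 2*1)² = (10 - 2)² = 8² = 64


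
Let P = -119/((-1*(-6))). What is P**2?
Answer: 14161/36 ≈ 393.36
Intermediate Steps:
P = -119/6 ≈ -19.833
P**2 = (-119/6)**2 = 14161/36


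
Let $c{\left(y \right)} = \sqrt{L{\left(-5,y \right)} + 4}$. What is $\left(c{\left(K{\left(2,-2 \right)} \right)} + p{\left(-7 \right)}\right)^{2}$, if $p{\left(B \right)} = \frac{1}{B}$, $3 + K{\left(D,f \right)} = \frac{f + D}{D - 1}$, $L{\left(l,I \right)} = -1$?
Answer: $\frac{148}{49} - \frac{2 \sqrt{3}}{7} \approx 2.5255$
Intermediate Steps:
$K{\left(D,f \right)} = -3 + \frac{D + f}{-1 + D}$ ($K{\left(D,f \right)} = -3 + \frac{f + D}{D - 1} = -3 + \frac{D + f}{-1 + D}$)
$c{\left(y \right)} = \sqrt{3}$ ($c{\left(y \right)} = \sqrt{-1 + 4} = \sqrt{3}$)
$\left(c{\left(K{\left(2,-2 \right)} \right)} + p{\left(-7 \right)}\right)^{2} = \left(\sqrt{3} + \frac{1}{-7}\right)^{2} = \left(\sqrt{3} - \frac{1}{7}\right)^{2} = \left(- \frac{1}{7} + \sqrt{3}\right)^{2}$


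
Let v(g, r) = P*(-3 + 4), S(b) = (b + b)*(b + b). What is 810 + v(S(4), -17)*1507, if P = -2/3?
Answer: -584/3 ≈ -194.67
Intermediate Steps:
S(b) = 4*b² (S(b) = (2*b)*(2*b) = 4*b²)
P = -⅔ (P = -2*⅓ = -⅔ ≈ -0.66667)
v(g, r) = -⅔ (v(g, r) = -2*(-3 + 4)/3 = -⅔*1 = -⅔)
810 + v(S(4), -17)*1507 = 810 - ⅔*1507 = 810 - 3014/3 = -584/3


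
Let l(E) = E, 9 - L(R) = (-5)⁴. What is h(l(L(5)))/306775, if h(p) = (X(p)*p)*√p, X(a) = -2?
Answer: 352*I*√154/43825 ≈ 0.099674*I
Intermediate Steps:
L(R) = -616 (L(R) = 9 - 1*(-5)⁴ = 9 - 1*625 = 9 - 625 = -616)
h(p) = -2*p^(3/2) (h(p) = (-2*p)*√p = -2*p^(3/2))
h(l(L(5)))/306775 = -(-2464)*I*√154/306775 = -(-2464)*I*√154*(1/306775) = (2464*I*√154)*(1/306775) = 352*I*√154/43825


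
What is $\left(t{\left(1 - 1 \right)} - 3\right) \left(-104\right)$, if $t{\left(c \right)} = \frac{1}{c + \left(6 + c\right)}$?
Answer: $\frac{884}{3} \approx 294.67$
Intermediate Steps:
$t{\left(c \right)} = \frac{1}{6 + 2 c}$
$\left(t{\left(1 - 1 \right)} - 3\right) \left(-104\right) = \left(\frac{1}{2 \left(3 + \left(1 - 1\right)\right)} - 3\right) \left(-104\right) = \left(\frac{1}{2 \left(3 + 0\right)} - 3\right) \left(-104\right) = \left(\frac{1}{2 \cdot 3} - 3\right) \left(-104\right) = \left(\frac{1}{2} \cdot \frac{1}{3} - 3\right) \left(-104\right) = \left(\frac{1}{6} - 3\right) \left(-104\right) = \left(- \frac{17}{6}\right) \left(-104\right) = \frac{884}{3}$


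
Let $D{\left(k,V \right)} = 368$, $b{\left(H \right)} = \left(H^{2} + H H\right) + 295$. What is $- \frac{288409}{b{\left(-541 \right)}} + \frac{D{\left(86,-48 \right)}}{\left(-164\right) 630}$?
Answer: $- \frac{416860273}{840417795} \approx -0.49602$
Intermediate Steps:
$b{\left(H \right)} = 295 + 2 H^{2}$ ($b{\left(H \right)} = \left(H^{2} + H^{2}\right) + 295 = 2 H^{2} + 295 = 295 + 2 H^{2}$)
$- \frac{288409}{b{\left(-541 \right)}} + \frac{D{\left(86,-48 \right)}}{\left(-164\right) 630} = - \frac{288409}{295 + 2 \left(-541\right)^{2}} + \frac{368}{\left(-164\right) 630} = - \frac{288409}{295 + 2 \cdot 292681} + \frac{368}{-103320} = - \frac{288409}{295 + 585362} + 368 \left(- \frac{1}{103320}\right) = - \frac{288409}{585657} - \frac{46}{12915} = - \frac{416860273}{840417795}$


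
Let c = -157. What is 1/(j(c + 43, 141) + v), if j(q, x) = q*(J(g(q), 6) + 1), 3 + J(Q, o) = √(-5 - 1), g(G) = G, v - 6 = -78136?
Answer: I/(2*(-38951*I + 57*√6)) ≈ -1.2836e-5 + 4.6013e-8*I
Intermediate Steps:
v = -78130 (v = 6 - 78136 = -78130)
J(Q, o) = -3 + I*√6 (J(Q, o) = -3 + √(-5 - 1) = -3 + √(-6) = -3 + I*√6)
j(q, x) = q*(-2 + I*√6) (j(q, x) = q*((-3 + I*√6) + 1) = q*(-2 + I*√6))
1/(j(c + 43, 141) + v) = 1/((-157 + 43)*(-2 + I*√6) - 78130) = 1/(-114*(-2 + I*√6) - 78130) = 1/((228 - 114*I*√6) - 78130) = 1/(-77902 - 114*I*√6)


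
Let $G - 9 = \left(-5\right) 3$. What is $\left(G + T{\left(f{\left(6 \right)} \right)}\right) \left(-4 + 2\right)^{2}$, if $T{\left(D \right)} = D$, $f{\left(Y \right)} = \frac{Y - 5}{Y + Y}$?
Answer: $- \frac{71}{3} \approx -23.667$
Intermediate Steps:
$f{\left(Y \right)} = \frac{-5 + Y}{2 Y}$
$G = -6$ ($G = 9 - 15 = -6$)
$\left(G + T{\left(f{\left(6 \right)} \right)}\right) \left(-4 + 2\right)^{2} = \left(-6 + \frac{-5 + 6}{2 \cdot 6}\right) \left(-4 + 2\right)^{2} = \left(-6 + \frac{1}{2} \cdot \frac{1}{6} \cdot 1\right) \left(-2\right)^{2} = \left(-6 + \frac{1}{12}\right) 4 = \left(- \frac{71}{12}\right) 4 = - \frac{71}{3}$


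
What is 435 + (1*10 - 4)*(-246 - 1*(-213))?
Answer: 237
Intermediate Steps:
435 + (1*10 - 4)*(-246 - 1*(-213)) = 435 + (10 - 4)*(-246 + 213) = 435 + 6*(-33) = 435 - 198 = 237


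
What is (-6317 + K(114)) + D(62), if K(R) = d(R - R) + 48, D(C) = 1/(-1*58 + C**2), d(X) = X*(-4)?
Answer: -23734433/3786 ≈ -6269.0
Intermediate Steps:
d(X) = -4*X
D(C) = 1/(-58 + C**2)
K(R) = 48 (K(R) = -4*(R - R) + 48 = -4*0 + 48 = 0 + 48 = 48)
(-6317 + K(114)) + D(62) = (-6317 + 48) + 1/(-58 + 62**2) = -6269 + 1/(-58 + 3844) = -6269 + 1/3786 = -23734433/3786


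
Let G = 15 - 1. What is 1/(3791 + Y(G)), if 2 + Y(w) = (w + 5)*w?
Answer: 1/4055 ≈ 0.00024661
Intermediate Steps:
G = 14
Y(w) = -2 + w*(5 + w) (Y(w) = -2 + (w + 5)*w = -2 + (5 + w)*w = -2 + w*(5 + w))
1/(3791 + Y(G)) = 1/(3791 + (-2 + 14² + 5*14)) = 1/(3791 + (-2 + 196 + 70)) = 1/(3791 + 264) = 1/4055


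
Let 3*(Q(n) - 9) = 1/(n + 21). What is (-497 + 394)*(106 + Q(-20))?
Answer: -35638/3 ≈ -11879.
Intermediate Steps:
Q(n) = 9 + 1/(3*(21 + n)) (Q(n) = 9 + 1/(3*(n + 21)) = 9 + 1/(3*(21 + n)))
(-497 + 394)*(106 + Q(-20)) = (-497 + 394)*(106 + (568 + 27*(-20))/(3*(21 - 20))) = -103*(106 + (1/3)*(568 - 540)/1) = -103*(106 + (1/3)*1*28) = -103*(106 + 28/3) = -103*346/3 = -35638/3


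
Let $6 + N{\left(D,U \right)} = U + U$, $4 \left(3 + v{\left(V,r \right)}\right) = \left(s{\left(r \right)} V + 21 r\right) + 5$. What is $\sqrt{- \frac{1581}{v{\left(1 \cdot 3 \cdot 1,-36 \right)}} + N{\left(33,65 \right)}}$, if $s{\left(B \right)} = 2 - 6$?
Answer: $\frac{2 \sqrt{826}}{5} \approx 11.496$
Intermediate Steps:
$s{\left(B \right)} = -4$ ($s{\left(B \right)} = 2 - 6 = -4$)
$v{\left(V,r \right)} = - \frac{7}{4} - V + \frac{21 r}{4}$ ($v{\left(V,r \right)} = -3 + \frac{\left(- 4 V + 21 r\right) + 5}{4} = -3 + \frac{5 - 4 V + 21 r}{4} = -3 + \left(\frac{5}{4} - V + \frac{21 r}{4}\right) = - \frac{7}{4} - V + \frac{21 r}{4}$)
$N{\left(D,U \right)} = -6 + 2 U$ ($N{\left(D,U \right)} = -6 + \left(U + U\right) = -6 + 2 U$)
$\sqrt{- \frac{1581}{v{\left(1 \cdot 3 \cdot 1,-36 \right)}} + N{\left(33,65 \right)}} = \sqrt{- \frac{1581}{- \frac{7}{4} - 1 \cdot 3 \cdot 1 + \frac{21}{4} \left(-36\right)} + \left(-6 + 2 \cdot 65\right)} = \sqrt{- \frac{1581}{- \frac{7}{4} - 3 \cdot 1 - 189} + \left(-6 + 130\right)} = \sqrt{- \frac{1581}{- \frac{7}{4} - 3 - 189} + 124} = \sqrt{- \frac{1581}{- \frac{775}{4}} + 124} = \sqrt{\left(-1581\right) \left(- \frac{4}{775}\right) + 124} = \sqrt{\frac{204}{25} + 124} = \sqrt{\frac{3304}{25}} = \frac{2 \sqrt{826}}{5}$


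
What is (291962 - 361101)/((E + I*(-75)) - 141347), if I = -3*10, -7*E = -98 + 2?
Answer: 483973/973583 ≈ 0.49711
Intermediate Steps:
E = 96/7 (E = -(-98 + 2)/7 = -⅐*(-96) = 96/7 ≈ 13.714)
I = -30
(291962 - 361101)/((E + I*(-75)) - 141347) = (291962 - 361101)/((96/7 - 30*(-75)) - 141347) = -69139/((96/7 + 2250) - 141347) = -69139/(15846/7 - 141347) = -69139/(-973583/7) = -69139*(-7/973583) = 483973/973583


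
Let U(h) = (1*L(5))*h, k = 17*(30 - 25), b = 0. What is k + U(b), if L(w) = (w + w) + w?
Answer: 85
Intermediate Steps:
L(w) = 3*w (L(w) = 2*w + w = 3*w)
k = 85 (k = 17*5 = 85)
U(h) = 15*h (U(h) = (1*(3*5))*h = (1*15)*h = 15*h)
k + U(b) = 85 + 15*0 = 85 + 0 = 85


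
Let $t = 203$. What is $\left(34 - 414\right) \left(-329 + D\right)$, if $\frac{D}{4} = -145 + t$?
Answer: $36860$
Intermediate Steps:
$D = 232$ ($D = 4 \left(-145 + 203\right) = 4 \cdot 58 = 232$)
$\left(34 - 414\right) \left(-329 + D\right) = \left(34 - 414\right) \left(-329 + 232\right) = \left(-380\right) \left(-97\right) = 36860$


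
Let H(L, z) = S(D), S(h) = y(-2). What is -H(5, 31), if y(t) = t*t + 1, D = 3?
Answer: -5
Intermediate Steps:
y(t) = 1 + t² (y(t) = t² + 1 = 1 + t²)
S(h) = 5 (S(h) = 1 + (-2)² = 1 + 4 = 5)
H(L, z) = 5
-H(5, 31) = -1*5 = -5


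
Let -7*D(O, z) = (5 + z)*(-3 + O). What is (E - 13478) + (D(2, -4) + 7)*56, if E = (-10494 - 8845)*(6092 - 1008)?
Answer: -98332554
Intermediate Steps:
D(O, z) = -(-3 + O)*(5 + z)/7 (D(O, z) = -(5 + z)*(-3 + O)/7 = -(-3 + O)*(5 + z)/7)
E = -98319476 (E = -19339*5084 = -98319476)
(E - 13478) + (D(2, -4) + 7)*56 = (-98319476 - 13478) + ((15/7 - 5/7*2 + (3/7)*(-4) - ⅐*2*(-4)) + 7)*56 = -98332954 + ((15/7 - 10/7 - 12/7 + 8/7) + 7)*56 = -98332954 + (⅐ + 7)*56 = -98332954 + (50/7)*56 = -98332954 + 400 = -98332554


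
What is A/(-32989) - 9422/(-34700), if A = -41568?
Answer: 876615979/572359150 ≈ 1.5316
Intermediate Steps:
A/(-32989) - 9422/(-34700) = -41568/(-32989) - 9422/(-34700) = -41568*(-1/32989) - 9422*(-1/34700) = 41568/32989 + 4711/17350 = 876615979/572359150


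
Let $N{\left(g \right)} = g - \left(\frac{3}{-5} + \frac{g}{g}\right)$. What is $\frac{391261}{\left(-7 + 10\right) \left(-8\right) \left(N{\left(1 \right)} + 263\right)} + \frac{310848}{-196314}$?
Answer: $- \frac{65647133951}{1034967408} \approx -63.429$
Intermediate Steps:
$N{\left(g \right)} = - \frac{2}{5} + g$ ($N{\left(g \right)} = g - \left(3 \left(- \frac{1}{5}\right) + 1\right) = g - \left(- \frac{3}{5} + 1\right) = g - \frac{2}{5} = - \frac{2}{5} + g$)
$\frac{391261}{\left(-7 + 10\right) \left(-8\right) \left(N{\left(1 \right)} + 263\right)} + \frac{310848}{-196314} = \frac{391261}{\left(-7 + 10\right) \left(-8\right) \left(\left(- \frac{2}{5} + 1\right) + 263\right)} + \frac{310848}{-196314} = \frac{391261}{3 \left(-8\right) \left(\frac{3}{5} + 263\right)} + 310848 \left(- \frac{1}{196314}\right) = \frac{391261}{\left(-24\right) \frac{1318}{5}} - \frac{51808}{32719} = \frac{391261}{- \frac{31632}{5}} - \frac{51808}{32719} = 391261 \left(- \frac{5}{31632}\right) - \frac{51808}{32719} = - \frac{1956305}{31632} - \frac{51808}{32719} = - \frac{65647133951}{1034967408}$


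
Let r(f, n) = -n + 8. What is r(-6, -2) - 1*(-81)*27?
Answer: 2197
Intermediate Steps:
r(f, n) = 8 - n
r(-6, -2) - 1*(-81)*27 = (8 - 1*(-2)) - 1*(-81)*27 = (8 + 2) + 81*27 = 10 + 2187 = 2197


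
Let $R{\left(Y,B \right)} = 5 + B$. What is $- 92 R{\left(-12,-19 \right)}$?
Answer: $1288$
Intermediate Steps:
$- 92 R{\left(-12,-19 \right)} = - 92 \left(5 - 19\right) = \left(-92\right) \left(-14\right) = 1288$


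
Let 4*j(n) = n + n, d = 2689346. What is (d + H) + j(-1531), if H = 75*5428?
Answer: 6191361/2 ≈ 3.0957e+6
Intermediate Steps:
j(n) = n/2 (j(n) = (n + n)/4 = (2*n)/4 = n/2)
H = 407100
(d + H) + j(-1531) = (2689346 + 407100) + (½)*(-1531) = 3096446 - 1531/2 = 6191361/2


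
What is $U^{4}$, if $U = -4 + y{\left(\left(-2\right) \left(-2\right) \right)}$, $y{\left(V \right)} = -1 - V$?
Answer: $6561$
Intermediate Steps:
$U = -9$ ($U = -4 - \left(1 - -4\right) = -4 - 5 = -9$)
$U^{4} = \left(-9\right)^{4} = 6561$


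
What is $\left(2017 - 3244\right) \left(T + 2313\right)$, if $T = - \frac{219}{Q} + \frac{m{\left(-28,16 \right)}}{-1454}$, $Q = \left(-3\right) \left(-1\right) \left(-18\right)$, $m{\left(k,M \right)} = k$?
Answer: $- \frac{12401387569}{4362} \approx -2.8431 \cdot 10^{6}$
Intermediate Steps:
$Q = -54$ ($Q = 3 \left(-18\right) = -54$)
$T = \frac{53323}{13086}$ ($T = - \frac{219}{-54} - \frac{28}{-1454} = \left(-219\right) \left(- \frac{1}{54}\right) - - \frac{14}{727} = \frac{73}{18} + \frac{14}{727} = \frac{53323}{13086} \approx 4.0748$)
$\left(2017 - 3244\right) \left(T + 2313\right) = \left(2017 - 3244\right) \left(\frac{53323}{13086} + 2313\right) = \left(-1227\right) \frac{30321241}{13086} = - \frac{12401387569}{4362}$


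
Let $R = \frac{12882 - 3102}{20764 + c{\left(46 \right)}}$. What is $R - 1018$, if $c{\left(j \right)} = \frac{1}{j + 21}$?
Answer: $- \frac{1415575142}{1391189} \approx -1017.5$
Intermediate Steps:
$c{\left(j \right)} = \frac{1}{21 + j}$
$R = \frac{655260}{1391189}$ ($R = \frac{12882 - 3102}{20764 + \frac{1}{21 + 46}} = \frac{9780}{20764 + \frac{1}{67}} = \frac{9780}{\frac{1391189}{67}} = 9780 \cdot \frac{67}{1391189} = \frac{655260}{1391189} \approx 0.47101$)
$R - 1018 = \frac{655260}{1391189} - 1018 = - \frac{1415575142}{1391189}$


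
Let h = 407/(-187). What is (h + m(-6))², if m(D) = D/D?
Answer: 400/289 ≈ 1.3841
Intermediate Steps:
m(D) = 1
h = -37/17 (h = 407*(-1/187) = -37/17 ≈ -2.1765)
(h + m(-6))² = (-37/17 + 1)² = (-20/17)² = 400/289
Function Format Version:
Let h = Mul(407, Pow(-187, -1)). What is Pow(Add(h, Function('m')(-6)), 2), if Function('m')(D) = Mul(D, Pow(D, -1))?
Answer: Rational(400, 289) ≈ 1.3841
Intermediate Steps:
Function('m')(D) = 1
h = Rational(-37, 17) (h = Mul(407, Rational(-1, 187)) = Rational(-37, 17) ≈ -2.1765)
Pow(Add(h, Function('m')(-6)), 2) = Pow(Add(Rational(-37, 17), 1), 2) = Pow(Rational(-20, 17), 2) = Rational(400, 289)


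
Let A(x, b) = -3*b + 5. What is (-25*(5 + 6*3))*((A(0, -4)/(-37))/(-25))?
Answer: -391/37 ≈ -10.568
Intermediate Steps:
A(x, b) = 5 - 3*b
(-25*(5 + 6*3))*((A(0, -4)/(-37))/(-25)) = (-25*(5 + 6*3))*(((5 - 3*(-4))/(-37))/(-25)) = (-25*(5 + 18))*(((5 + 12)*(-1/37))*(-1/25)) = (-25*23)*((17*(-1/37))*(-1/25)) = -(-9775)*(-1)/(37*25) = -575*17/925 = -391/37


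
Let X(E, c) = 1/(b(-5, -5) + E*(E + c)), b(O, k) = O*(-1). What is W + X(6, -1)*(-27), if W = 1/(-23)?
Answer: -656/805 ≈ -0.81491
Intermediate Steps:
W = -1/23 ≈ -0.043478
b(O, k) = -O
X(E, c) = 1/(5 + E*(E + c)) (X(E, c) = 1/(-1*(-5) + E*(E + c)) = 1/(5 + E*(E + c)))
W + X(6, -1)*(-27) = -1/23 - 27/(5 + 6² + 6*(-1)) = -1/23 - 27/(5 + 36 - 6) = -1/23 - 27/35 = -656/805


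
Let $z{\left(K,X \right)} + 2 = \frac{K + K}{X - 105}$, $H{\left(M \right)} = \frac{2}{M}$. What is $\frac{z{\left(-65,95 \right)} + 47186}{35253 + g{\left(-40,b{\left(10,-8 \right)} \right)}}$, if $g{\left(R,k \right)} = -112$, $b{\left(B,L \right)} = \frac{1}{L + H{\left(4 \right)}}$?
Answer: $\frac{47197}{35141} \approx 1.3431$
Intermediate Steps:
$b{\left(B,L \right)} = \frac{1}{\frac{1}{2} + L}$ ($b{\left(B,L \right)} = \frac{1}{L + \frac{2}{4}} = \frac{1}{L + 2 \cdot \frac{1}{4}} = \frac{1}{L + \frac{1}{2}} = \frac{1}{\frac{1}{2} + L}$)
$z{\left(K,X \right)} = -2 + \frac{2 K}{-105 + X}$ ($z{\left(K,X \right)} = -2 + \frac{K + K}{X - 105} = -2 + \frac{2 K}{-105 + X}$)
$\frac{z{\left(-65,95 \right)} + 47186}{35253 + g{\left(-40,b{\left(10,-8 \right)} \right)}} = \frac{\frac{2 \left(105 - 65 - 95\right)}{-105 + 95} + 47186}{35253 - 112} = \frac{\frac{2 \left(105 - 65 - 95\right)}{-10} + 47186}{35141} = \left(2 \left(- \frac{1}{10}\right) \left(-55\right) + 47186\right) \frac{1}{35141} = \left(11 + 47186\right) \frac{1}{35141} = 47197 \cdot \frac{1}{35141} = \frac{47197}{35141}$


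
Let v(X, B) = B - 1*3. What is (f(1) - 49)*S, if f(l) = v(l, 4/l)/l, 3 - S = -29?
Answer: -1536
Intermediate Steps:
v(X, B) = -3 + B (v(X, B) = B - 3 = -3 + B)
S = 32 (S = 3 - 1*(-29) = 3 + 29 = 32)
f(l) = (-3 + 4/l)/l
(f(1) - 49)*S = ((4 - 3*1)/1² - 49)*32 = (1*(4 - 3) - 49)*32 = (1*1 - 49)*32 = (1 - 49)*32 = -48*32 = -1536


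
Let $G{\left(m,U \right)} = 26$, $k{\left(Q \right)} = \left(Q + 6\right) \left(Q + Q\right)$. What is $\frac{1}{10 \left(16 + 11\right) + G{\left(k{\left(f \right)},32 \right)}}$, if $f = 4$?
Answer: $\frac{1}{296} \approx 0.0033784$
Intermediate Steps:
$k{\left(Q \right)} = 2 Q \left(6 + Q\right)$ ($k{\left(Q \right)} = \left(6 + Q\right) 2 Q = 2 Q \left(6 + Q\right)$)
$\frac{1}{10 \left(16 + 11\right) + G{\left(k{\left(f \right)},32 \right)}} = \frac{1}{10 \left(16 + 11\right) + 26} = \frac{1}{10 \cdot 27 + 26} = \frac{1}{270 + 26} = \frac{1}{296}$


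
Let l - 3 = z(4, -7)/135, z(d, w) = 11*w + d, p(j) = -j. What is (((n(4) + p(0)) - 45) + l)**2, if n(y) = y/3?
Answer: 30946969/18225 ≈ 1698.1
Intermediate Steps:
n(y) = y/3 (n(y) = y*(1/3) = y/3)
z(d, w) = d + 11*w
l = 332/135 (l = 3 + (4 + 11*(-7))/135 = 3 + (4 - 77)*(1/135) = 3 - 73*1/135 = 3 - 73/135 = 332/135 ≈ 2.4593)
(((n(4) + p(0)) - 45) + l)**2 = ((((1/3)*4 - 1*0) - 45) + 332/135)**2 = (((4/3 + 0) - 45) + 332/135)**2 = ((4/3 - 45) + 332/135)**2 = (-131/3 + 332/135)**2 = (-5563/135)**2 = 30946969/18225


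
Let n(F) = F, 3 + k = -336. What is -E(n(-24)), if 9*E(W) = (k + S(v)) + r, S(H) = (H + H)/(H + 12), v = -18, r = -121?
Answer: 454/9 ≈ 50.444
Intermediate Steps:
k = -339 (k = -3 - 336 = -339)
S(H) = 2*H/(12 + H) (S(H) = (2*H)/(12 + H) = 2*H/(12 + H))
E(W) = -454/9 (E(W) = ((-339 + 2*(-18)/(12 - 18)) - 121)/9 = ((-339 + 2*(-18)/(-6)) - 121)/9 = ((-339 + 2*(-18)*(-⅙)) - 121)/9 = ((-339 + 6) - 121)/9 = (-333 - 121)/9 = (⅑)*(-454) = -454/9)
-E(n(-24)) = -1*(-454/9) = 454/9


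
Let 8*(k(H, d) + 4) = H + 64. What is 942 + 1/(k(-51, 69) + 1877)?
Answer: 14127182/14997 ≈ 942.00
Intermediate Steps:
k(H, d) = 4 + H/8 (k(H, d) = -4 + (H + 64)/8 = -4 + (64 + H)/8 = -4 + (8 + H/8) = 4 + H/8)
942 + 1/(k(-51, 69) + 1877) = 942 + 1/((4 + (⅛)*(-51)) + 1877) = 942 + 1/((4 - 51/8) + 1877) = 942 + 1/(-19/8 + 1877) = 942 + 1/(14997/8) = 942 + 8/14997 = 14127182/14997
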